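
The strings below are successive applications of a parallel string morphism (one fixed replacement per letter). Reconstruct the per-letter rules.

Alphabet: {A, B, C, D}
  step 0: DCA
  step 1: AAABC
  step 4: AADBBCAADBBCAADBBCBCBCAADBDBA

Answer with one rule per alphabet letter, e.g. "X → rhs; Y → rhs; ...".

A->BC, B->DB, C->A, D->AA

  step 0 ⇒ step 1: DCA ⇒ AA·A·BC
    A ↦ BC
    C ↦ A
    D ↦ AA
    B ↦ DB  (constrained at step 1)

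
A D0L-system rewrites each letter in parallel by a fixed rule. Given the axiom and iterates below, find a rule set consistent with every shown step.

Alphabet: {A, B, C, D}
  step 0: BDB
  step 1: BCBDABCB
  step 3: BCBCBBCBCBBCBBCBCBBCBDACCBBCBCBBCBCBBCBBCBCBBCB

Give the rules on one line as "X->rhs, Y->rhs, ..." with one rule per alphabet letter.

A->C, B->BCB, C->CB, D->DA

  step 0 ⇒ step 1: BDB ⇒ BCB·DA·BCB
    B ↦ BCB
    D ↦ DA
    A ↦ C  (constrained at step 1)
    C ↦ CB  (constrained at step 1)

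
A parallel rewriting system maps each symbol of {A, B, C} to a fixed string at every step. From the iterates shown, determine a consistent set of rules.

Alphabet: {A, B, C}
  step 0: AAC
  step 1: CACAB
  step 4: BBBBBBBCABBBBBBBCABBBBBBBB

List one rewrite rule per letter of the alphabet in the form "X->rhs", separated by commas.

A->CA, B->BB, C->B

  step 0 ⇒ step 1: AAC ⇒ CA·CA·B
    A ↦ CA
    C ↦ B
    B ↦ BB  (constrained at step 1)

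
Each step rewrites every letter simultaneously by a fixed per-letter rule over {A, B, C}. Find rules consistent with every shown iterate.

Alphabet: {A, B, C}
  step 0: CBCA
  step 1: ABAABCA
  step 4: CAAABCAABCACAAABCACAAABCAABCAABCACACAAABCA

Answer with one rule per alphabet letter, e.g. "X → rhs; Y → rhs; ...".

  step 0 ⇒ step 1: CBCA ⇒ AB·A·AB·CA
    A ↦ CA
    B ↦ A
    C ↦ AB

A->CA, B->A, C->AB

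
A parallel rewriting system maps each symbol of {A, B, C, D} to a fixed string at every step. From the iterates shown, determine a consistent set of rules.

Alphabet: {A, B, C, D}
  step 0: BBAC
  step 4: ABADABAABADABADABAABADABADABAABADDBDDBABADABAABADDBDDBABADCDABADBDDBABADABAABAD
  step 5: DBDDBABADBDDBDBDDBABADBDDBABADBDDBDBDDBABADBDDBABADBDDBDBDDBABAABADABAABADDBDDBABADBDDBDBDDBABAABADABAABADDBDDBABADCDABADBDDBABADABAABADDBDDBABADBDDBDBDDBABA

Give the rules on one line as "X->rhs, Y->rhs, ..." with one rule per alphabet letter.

  step 4 ⇒ step 5: ABADABAABADABADABAABADABADABAABADDBDDBABADABAABADDBDDBABADCDABADBDDBABADABAABAD ⇒ DB·D·DB·ABA·DB·D·DB·DB·D·DB·ABA·DB·D·DB·ABA·DB·D·DB·DB·D·DB·ABA·DB·D·DB·ABA·DB·D·DB·DB·D·DB·ABA·ABA·D·ABA·ABA·D·DB·D·DB·ABA·DB·D·DB·DB·D·DB·ABA·ABA·D·ABA·ABA·D·DB·D·DB·ABA·DCD·ABA·DB·D·DB·ABA·D·ABA·ABA·D·DB·D·DB·ABA·DB·D·DB·DB·D·DB·ABA
    A ↦ DB
    B ↦ D
    C ↦ DCD
    D ↦ ABA

A->DB, B->D, C->DCD, D->ABA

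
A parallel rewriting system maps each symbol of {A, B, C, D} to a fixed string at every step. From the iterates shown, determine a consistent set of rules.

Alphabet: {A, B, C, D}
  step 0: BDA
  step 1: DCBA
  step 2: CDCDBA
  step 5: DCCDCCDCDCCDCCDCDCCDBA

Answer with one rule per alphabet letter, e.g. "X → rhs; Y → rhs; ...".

A->BA, B->D, C->DC, D->C

  step 1 ⇒ step 2: DCBA ⇒ C·DC·D·BA
    A ↦ BA
    B ↦ D
    C ↦ DC
    D ↦ C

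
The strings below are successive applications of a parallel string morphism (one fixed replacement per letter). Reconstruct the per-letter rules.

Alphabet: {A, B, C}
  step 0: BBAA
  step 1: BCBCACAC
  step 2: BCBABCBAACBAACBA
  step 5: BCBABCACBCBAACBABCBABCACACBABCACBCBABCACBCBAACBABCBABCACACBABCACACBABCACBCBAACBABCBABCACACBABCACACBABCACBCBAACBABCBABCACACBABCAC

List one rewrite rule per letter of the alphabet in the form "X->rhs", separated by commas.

  step 1 ⇒ step 2: BCBCACAC ⇒ BC·BA·BC·BA·AC·BA·AC·BA
    A ↦ AC
    B ↦ BC
    C ↦ BA

A->AC, B->BC, C->BA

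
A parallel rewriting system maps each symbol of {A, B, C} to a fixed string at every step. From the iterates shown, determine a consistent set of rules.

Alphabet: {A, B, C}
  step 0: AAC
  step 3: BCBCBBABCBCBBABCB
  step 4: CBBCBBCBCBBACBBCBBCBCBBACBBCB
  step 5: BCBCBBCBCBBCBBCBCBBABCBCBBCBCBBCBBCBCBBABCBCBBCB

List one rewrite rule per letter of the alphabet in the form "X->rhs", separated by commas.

  step 4 ⇒ step 5: CBBCBBCBCBBACBBCBBCBCBBACBBCB ⇒ B·CB·CB·B·CB·CB·B·CB·B·CB·CB·BA·B·CB·CB·B·CB·CB·B·CB·B·CB·CB·BA·B·CB·CB·B·CB
    A ↦ BA
    B ↦ CB
    C ↦ B

A->BA, B->CB, C->B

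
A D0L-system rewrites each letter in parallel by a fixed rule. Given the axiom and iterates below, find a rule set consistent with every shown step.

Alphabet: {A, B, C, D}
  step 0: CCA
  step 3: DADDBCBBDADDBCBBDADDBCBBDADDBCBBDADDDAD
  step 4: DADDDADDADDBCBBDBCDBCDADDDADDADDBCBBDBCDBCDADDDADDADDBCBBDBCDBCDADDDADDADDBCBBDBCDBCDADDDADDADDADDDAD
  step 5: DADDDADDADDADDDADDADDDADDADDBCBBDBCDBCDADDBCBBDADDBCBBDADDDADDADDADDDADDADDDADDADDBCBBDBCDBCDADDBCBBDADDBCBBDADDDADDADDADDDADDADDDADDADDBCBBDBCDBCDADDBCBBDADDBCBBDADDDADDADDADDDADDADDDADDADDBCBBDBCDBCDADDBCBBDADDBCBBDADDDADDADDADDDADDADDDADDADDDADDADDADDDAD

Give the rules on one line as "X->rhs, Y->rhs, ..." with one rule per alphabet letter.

  step 4 ⇒ step 5: DADDDADDADDBCBBDBCDBCDADDDADDADDBCBBDBCDBCDADDDADDADDBCBBDBCDBCDADDDADDADDBCBBDBCDBCDADDDADDADDADDDAD ⇒ DAD·D·DAD·DAD·DAD·D·DAD·DAD·D·DAD·DAD·DBC·BB·DBC·DBC·DAD·DBC·BB·DAD·DBC·BB·DAD·D·DAD·DAD·DAD·D·DAD·DAD·D·DAD·DAD·DBC·BB·DBC·DBC·DAD·DBC·BB·DAD·DBC·BB·DAD·D·DAD·DAD·DAD·D·DAD·DAD·D·DAD·DAD·DBC·BB·DBC·DBC·DAD·DBC·BB·DAD·DBC·BB·DAD·D·DAD·DAD·DAD·D·DAD·DAD·D·DAD·DAD·DBC·BB·DBC·DBC·DAD·DBC·BB·DAD·DBC·BB·DAD·D·DAD·DAD·DAD·D·DAD·DAD·D·DAD·DAD·D·DAD·DAD·DAD·D·DAD
    A ↦ D
    B ↦ DBC
    C ↦ BB
    D ↦ DAD

A->D, B->DBC, C->BB, D->DAD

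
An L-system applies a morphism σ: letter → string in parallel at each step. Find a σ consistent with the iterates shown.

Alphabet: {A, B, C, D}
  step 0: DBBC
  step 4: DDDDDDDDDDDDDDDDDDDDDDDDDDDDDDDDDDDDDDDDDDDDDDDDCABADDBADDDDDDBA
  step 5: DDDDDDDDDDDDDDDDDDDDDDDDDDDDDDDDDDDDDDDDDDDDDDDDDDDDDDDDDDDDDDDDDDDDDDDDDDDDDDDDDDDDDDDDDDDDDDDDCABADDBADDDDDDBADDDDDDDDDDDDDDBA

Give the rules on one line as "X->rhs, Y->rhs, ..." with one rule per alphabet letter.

A->BA, B->DD, C->CA, D->DD

  step 4 ⇒ step 5: DDDDDDDDDDDDDDDDDDDDDDDDDDDDDDDDDDDDDDDDDDDDDDDDCABADDBADDDDDDBA ⇒ DD·DD·DD·DD·DD·DD·DD·DD·DD·DD·DD·DD·DD·DD·DD·DD·DD·DD·DD·DD·DD·DD·DD·DD·DD·DD·DD·DD·DD·DD·DD·DD·DD·DD·DD·DD·DD·DD·DD·DD·DD·DD·DD·DD·DD·DD·DD·DD·CA·BA·DD·BA·DD·DD·DD·BA·DD·DD·DD·DD·DD·DD·DD·BA
    A ↦ BA
    B ↦ DD
    C ↦ CA
    D ↦ DD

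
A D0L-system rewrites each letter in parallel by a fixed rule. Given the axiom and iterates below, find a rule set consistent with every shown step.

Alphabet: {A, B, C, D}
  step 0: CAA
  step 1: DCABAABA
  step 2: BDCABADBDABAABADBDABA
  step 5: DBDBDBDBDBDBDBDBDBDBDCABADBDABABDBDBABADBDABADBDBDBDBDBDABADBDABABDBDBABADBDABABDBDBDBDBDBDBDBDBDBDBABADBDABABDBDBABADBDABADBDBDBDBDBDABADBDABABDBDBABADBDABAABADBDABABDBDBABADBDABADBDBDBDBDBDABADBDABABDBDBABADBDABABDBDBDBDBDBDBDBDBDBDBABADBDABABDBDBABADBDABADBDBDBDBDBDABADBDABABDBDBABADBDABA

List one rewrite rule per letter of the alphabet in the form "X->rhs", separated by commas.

  step 1 ⇒ step 2: DCABAABA ⇒ B·DC·ABA·DBD·ABA·ABA·DBD·ABA
    A ↦ ABA
    B ↦ DBD
    C ↦ DC
    D ↦ B

A->ABA, B->DBD, C->DC, D->B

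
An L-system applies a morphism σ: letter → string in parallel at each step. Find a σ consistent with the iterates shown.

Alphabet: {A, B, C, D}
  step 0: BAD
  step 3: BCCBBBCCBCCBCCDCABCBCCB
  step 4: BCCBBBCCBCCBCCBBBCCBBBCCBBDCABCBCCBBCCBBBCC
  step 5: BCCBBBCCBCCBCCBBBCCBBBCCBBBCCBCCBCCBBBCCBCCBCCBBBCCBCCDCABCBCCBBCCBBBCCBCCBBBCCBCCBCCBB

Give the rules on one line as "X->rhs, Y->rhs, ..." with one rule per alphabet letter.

  step 4 ⇒ step 5: BCCBBBCCBCCBCCBBBCCBBBCCBBDCABCBCCBBCCBBBCC ⇒ BCC·B·B·BCC·BCC·BCC·B·B·BCC·B·B·BCC·B·B·BCC·BCC·BCC·B·B·BCC·BCC·BCC·B·B·BCC·BCC·DCA·B·C·BCC·B·BCC·B·B·BCC·BCC·B·B·BCC·BCC·BCC·B·B
    A ↦ C
    B ↦ BCC
    C ↦ B
    D ↦ DCA

A->C, B->BCC, C->B, D->DCA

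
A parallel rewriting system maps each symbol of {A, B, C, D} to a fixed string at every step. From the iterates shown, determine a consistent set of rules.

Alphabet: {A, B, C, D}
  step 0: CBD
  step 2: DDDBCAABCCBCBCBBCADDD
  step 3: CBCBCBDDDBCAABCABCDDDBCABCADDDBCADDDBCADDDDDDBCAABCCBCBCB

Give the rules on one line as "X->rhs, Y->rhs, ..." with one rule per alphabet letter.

  step 2 ⇒ step 3: DDDBCAABCCBCBCBBCADDD ⇒ CB·CB·CB·DDD·BCA·ABC·ABC·DDD·BCA·BCA·DDD·BCA·DDD·BCA·DDD·DDD·BCA·ABC·CB·CB·CB
    A ↦ ABC
    B ↦ DDD
    C ↦ BCA
    D ↦ CB

A->ABC, B->DDD, C->BCA, D->CB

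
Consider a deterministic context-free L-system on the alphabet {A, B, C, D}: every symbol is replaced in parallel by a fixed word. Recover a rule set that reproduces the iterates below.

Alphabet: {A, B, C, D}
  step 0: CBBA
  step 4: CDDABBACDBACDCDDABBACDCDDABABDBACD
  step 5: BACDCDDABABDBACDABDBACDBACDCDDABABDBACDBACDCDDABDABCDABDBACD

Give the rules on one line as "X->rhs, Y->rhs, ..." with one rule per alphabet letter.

A->D, B->AB, C->BA, D->CD

  step 4 ⇒ step 5: CDDABBACDBACDCDDABBACDCDDABABDBACD ⇒ BA·CD·CD·D·AB·AB·D·BA·CD·AB·D·BA·CD·BA·CD·CD·D·AB·AB·D·BA·CD·BA·CD·CD·D·AB·D·AB·CD·AB·D·BA·CD
    A ↦ D
    B ↦ AB
    C ↦ BA
    D ↦ CD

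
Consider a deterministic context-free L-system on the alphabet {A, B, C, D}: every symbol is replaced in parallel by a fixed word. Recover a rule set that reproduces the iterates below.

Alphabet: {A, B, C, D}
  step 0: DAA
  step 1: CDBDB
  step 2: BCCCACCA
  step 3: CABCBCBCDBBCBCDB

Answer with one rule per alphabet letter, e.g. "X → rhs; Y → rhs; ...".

A->DB, B->CA, C->BC, D->C

  step 2 ⇒ step 3: BCCCACCA ⇒ CA·BC·BC·BC·DB·BC·BC·DB
    A ↦ DB
    B ↦ CA
    C ↦ BC
  step 0 ⇒ step 1: DAA ⇒ C·DB·DB
    D ↦ C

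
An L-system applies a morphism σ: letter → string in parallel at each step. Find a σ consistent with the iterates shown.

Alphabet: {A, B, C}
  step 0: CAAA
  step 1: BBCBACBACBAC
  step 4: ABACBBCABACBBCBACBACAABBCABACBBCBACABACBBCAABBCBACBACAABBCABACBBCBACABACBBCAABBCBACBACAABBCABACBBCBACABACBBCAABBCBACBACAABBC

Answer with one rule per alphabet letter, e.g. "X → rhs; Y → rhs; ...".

A->BAC, B->A, C->BBC

  step 0 ⇒ step 1: CAAA ⇒ BBC·BAC·BAC·BAC
    A ↦ BAC
    C ↦ BBC
    B ↦ A  (constrained at step 1)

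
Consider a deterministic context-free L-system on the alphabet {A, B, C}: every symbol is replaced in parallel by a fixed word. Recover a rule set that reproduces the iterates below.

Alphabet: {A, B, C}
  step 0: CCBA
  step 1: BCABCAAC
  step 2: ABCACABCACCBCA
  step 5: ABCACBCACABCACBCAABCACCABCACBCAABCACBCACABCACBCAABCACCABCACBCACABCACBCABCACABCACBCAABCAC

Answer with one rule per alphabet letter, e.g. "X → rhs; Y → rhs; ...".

A->C, B->A, C->BCA

  step 1 ⇒ step 2: BCABCAAC ⇒ A·BCA·C·A·BCA·C·C·BCA
    A ↦ C
    B ↦ A
    C ↦ BCA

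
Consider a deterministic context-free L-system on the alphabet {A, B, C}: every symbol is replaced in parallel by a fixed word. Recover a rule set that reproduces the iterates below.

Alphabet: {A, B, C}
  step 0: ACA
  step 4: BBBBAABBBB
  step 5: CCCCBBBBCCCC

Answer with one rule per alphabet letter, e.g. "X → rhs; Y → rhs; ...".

A->BB, B->C, C->A

  step 4 ⇒ step 5: BBBBAABBBB ⇒ C·C·C·C·BB·BB·C·C·C·C
    A ↦ BB
    B ↦ C
    C ↦ A  (constrained at step 0)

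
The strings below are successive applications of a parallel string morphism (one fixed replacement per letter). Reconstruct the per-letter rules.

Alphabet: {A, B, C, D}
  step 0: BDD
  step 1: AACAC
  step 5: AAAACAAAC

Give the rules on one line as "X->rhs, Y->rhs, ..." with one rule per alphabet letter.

  step 0 ⇒ step 1: BDD ⇒ A·AC·AC
    B ↦ A
    D ↦ AC
    A ↦ B  (constrained at step 1)
    C ↦ D  (constrained at step 1)

A->B, B->A, C->D, D->AC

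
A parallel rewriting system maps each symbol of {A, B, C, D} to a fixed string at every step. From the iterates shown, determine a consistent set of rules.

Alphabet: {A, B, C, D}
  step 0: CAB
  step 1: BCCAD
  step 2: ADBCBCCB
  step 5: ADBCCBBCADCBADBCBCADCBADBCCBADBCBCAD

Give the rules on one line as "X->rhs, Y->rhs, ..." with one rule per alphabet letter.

  step 1 ⇒ step 2: BCCAD ⇒ AD·BC·BC·C·B
    A ↦ C
    B ↦ AD
    C ↦ BC
    D ↦ B

A->C, B->AD, C->BC, D->B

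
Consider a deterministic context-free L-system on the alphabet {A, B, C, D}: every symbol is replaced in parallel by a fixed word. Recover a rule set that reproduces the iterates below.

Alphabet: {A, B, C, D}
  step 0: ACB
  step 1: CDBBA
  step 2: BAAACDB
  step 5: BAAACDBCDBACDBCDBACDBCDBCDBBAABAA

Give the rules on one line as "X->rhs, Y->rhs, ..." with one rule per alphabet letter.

A->CDB, B->A, C->B, D->A

  step 1 ⇒ step 2: CDBBA ⇒ B·A·A·A·CDB
    A ↦ CDB
    B ↦ A
    C ↦ B
    D ↦ A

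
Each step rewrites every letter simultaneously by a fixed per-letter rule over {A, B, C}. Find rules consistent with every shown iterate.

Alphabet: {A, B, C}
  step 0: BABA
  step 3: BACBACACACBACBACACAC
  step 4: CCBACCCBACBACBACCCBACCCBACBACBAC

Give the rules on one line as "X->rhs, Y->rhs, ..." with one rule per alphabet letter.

  step 3 ⇒ step 4: BACBACACACBACBACACAC ⇒ CC·B·AC·CC·B·AC·B·AC·B·AC·CC·B·AC·CC·B·AC·B·AC·B·AC
    A ↦ B
    B ↦ CC
    C ↦ AC

A->B, B->CC, C->AC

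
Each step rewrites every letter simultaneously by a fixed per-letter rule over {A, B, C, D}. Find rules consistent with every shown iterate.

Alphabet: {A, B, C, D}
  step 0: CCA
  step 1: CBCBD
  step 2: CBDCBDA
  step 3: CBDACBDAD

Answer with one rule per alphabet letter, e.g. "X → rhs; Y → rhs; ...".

A->D, B->D, C->CB, D->A

  step 2 ⇒ step 3: CBDCBDA ⇒ CB·D·A·CB·D·A·D
    A ↦ D
    B ↦ D
    C ↦ CB
    D ↦ A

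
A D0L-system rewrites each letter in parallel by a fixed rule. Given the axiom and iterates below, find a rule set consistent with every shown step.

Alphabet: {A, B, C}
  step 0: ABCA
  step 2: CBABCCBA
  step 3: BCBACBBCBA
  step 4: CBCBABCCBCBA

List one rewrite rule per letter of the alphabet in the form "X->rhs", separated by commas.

A->BA, B->C, C->B

  step 3 ⇒ step 4: BCBACBBCBA ⇒ C·B·C·BA·B·C·C·B·C·BA
    A ↦ BA
    B ↦ C
    C ↦ B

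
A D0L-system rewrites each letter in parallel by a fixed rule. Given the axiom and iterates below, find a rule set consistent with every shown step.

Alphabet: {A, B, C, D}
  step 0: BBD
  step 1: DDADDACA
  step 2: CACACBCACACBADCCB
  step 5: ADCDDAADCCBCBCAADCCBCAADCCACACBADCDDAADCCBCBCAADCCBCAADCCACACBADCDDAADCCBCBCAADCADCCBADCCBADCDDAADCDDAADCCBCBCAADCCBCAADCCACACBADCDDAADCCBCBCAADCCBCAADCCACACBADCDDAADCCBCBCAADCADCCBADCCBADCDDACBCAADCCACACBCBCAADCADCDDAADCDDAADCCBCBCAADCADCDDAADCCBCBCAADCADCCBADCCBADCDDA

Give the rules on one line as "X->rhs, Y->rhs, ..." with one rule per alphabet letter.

  step 1 ⇒ step 2: DDADDACA ⇒ CA·CA·CB·CA·CA·CB·ADC·CB
    A ↦ CB
    C ↦ ADC
    D ↦ CA
  step 0 ⇒ step 1: BBD ⇒ DDA·DDA·CA
    B ↦ DDA

A->CB, B->DDA, C->ADC, D->CA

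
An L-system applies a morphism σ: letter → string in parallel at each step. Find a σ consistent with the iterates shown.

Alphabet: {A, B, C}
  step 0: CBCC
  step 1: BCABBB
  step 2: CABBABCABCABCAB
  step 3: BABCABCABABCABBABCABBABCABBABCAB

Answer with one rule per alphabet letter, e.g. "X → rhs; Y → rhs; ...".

  step 2 ⇒ step 3: CABBABCABCABCAB ⇒ B·AB·CAB·CAB·AB·CAB·B·AB·CAB·B·AB·CAB·B·AB·CAB
    A ↦ AB
    B ↦ CAB
    C ↦ B

A->AB, B->CAB, C->B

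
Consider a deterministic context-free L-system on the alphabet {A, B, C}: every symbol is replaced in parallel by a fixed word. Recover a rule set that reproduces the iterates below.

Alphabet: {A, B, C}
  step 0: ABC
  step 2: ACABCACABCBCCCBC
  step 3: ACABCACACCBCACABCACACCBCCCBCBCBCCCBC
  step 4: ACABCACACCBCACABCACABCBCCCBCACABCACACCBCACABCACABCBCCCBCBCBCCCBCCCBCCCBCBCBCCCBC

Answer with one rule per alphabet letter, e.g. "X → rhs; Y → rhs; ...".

A->ACA, B->CC, C->BC

  step 3 ⇒ step 4: ACABCACACCBCACABCACACCBCCCBCBCBCCCBC ⇒ ACA·BC·ACA·CC·BC·ACA·BC·ACA·BC·BC·CC·BC·ACA·BC·ACA·CC·BC·ACA·BC·ACA·BC·BC·CC·BC·BC·BC·CC·BC·CC·BC·CC·BC·BC·BC·CC·BC
    A ↦ ACA
    B ↦ CC
    C ↦ BC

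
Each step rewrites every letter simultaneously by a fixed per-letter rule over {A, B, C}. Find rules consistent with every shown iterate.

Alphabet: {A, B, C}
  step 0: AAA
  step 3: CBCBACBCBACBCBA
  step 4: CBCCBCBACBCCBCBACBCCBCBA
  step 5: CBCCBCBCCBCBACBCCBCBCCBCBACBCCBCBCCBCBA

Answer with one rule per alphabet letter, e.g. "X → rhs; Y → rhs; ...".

A->BA, B->C, C->CB

  step 4 ⇒ step 5: CBCCBCBACBCCBCBACBCCBCBA ⇒ CB·C·CB·CB·C·CB·C·BA·CB·C·CB·CB·C·CB·C·BA·CB·C·CB·CB·C·CB·C·BA
    A ↦ BA
    B ↦ C
    C ↦ CB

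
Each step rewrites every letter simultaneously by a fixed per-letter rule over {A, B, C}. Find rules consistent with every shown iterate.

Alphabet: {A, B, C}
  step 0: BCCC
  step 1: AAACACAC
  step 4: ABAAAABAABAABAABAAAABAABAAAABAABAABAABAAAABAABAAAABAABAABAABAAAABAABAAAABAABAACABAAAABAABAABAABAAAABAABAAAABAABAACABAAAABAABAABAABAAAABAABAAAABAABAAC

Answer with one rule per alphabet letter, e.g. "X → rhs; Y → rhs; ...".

A->ABA, B->AA, C->AC

  step 0 ⇒ step 1: BCCC ⇒ AA·AC·AC·AC
    B ↦ AA
    C ↦ AC
    A ↦ ABA  (constrained at step 1)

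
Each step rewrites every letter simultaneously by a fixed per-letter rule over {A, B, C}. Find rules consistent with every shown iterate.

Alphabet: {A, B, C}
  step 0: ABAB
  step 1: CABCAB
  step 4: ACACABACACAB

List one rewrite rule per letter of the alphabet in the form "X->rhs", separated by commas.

  step 0 ⇒ step 1: ABAB ⇒ C·AB·C·AB
    A ↦ C
    B ↦ AB
    C ↦ A  (constrained at step 1)

A->C, B->AB, C->A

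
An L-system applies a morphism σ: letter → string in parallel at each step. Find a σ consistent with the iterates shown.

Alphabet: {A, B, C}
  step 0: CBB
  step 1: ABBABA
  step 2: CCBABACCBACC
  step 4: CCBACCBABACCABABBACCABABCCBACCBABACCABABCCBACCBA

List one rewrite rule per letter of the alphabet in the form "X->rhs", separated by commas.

A->CC, B->BA, C->AB

  step 1 ⇒ step 2: ABBABA ⇒ CC·BA·BA·CC·BA·CC
    A ↦ CC
    B ↦ BA
  step 0 ⇒ step 1: CBB ⇒ AB·BA·BA
    C ↦ AB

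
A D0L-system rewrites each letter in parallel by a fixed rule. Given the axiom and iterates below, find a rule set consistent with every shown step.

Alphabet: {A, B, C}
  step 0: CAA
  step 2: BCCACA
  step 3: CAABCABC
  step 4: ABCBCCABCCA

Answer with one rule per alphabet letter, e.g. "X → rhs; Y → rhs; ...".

A->BC, B->C, C->A

  step 3 ⇒ step 4: CAABCABC ⇒ A·BC·BC·C·A·BC·C·A
    A ↦ BC
    B ↦ C
    C ↦ A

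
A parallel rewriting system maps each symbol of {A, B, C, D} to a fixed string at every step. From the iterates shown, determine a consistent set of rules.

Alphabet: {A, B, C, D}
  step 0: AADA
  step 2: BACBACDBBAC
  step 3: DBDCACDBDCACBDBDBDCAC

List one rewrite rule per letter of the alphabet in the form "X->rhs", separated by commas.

A->DC, B->DB, C->AC, D->B

  step 2 ⇒ step 3: BACBACDBBAC ⇒ DB·DC·AC·DB·DC·AC·B·DB·DB·DC·AC
    A ↦ DC
    B ↦ DB
    C ↦ AC
    D ↦ B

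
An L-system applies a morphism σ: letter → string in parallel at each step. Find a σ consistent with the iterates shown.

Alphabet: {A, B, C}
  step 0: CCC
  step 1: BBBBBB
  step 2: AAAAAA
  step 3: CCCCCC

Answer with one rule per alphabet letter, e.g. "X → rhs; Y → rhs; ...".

  step 2 ⇒ step 3: AAAAAA ⇒ C·C·C·C·C·C
    A ↦ C
  step 1 ⇒ step 2: BBBBBB ⇒ A·A·A·A·A·A
    B ↦ A
  step 0 ⇒ step 1: CCC ⇒ BB·BB·BB
    C ↦ BB

A->C, B->A, C->BB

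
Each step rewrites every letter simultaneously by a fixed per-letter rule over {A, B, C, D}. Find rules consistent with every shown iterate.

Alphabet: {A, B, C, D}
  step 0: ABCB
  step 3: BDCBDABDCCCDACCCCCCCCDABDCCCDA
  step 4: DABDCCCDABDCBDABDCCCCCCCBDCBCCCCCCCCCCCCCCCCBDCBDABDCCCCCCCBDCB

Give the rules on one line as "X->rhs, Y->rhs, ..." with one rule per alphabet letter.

A->B, B->DA, C->CC, D->BDC

  step 3 ⇒ step 4: BDCBDABDCCCDACCCCCCCCDABDCCCDA ⇒ DA·BDC·CC·DA·BDC·B·DA·BDC·CC·CC·CC·BDC·B·CC·CC·CC·CC·CC·CC·CC·CC·BDC·B·DA·BDC·CC·CC·CC·BDC·B
    A ↦ B
    B ↦ DA
    C ↦ CC
    D ↦ BDC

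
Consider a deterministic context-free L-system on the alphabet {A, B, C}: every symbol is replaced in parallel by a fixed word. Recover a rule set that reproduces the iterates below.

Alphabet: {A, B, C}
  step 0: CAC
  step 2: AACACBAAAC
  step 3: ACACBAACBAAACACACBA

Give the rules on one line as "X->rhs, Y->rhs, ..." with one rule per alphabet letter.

A->AC, B->A, C->BA

  step 2 ⇒ step 3: AACACBAAAC ⇒ AC·AC·BA·AC·BA·A·AC·AC·AC·BA
    A ↦ AC
    B ↦ A
    C ↦ BA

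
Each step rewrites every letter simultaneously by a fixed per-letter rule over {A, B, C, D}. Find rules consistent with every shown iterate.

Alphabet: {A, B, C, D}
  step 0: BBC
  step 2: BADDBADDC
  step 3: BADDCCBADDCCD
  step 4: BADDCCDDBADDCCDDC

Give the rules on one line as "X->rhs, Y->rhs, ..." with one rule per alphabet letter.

  step 3 ⇒ step 4: BADDCCBADDCCD ⇒ BA·DD·C·C·D·D·BA·DD·C·C·D·D·C
    A ↦ DD
    B ↦ BA
    C ↦ D
    D ↦ C

A->DD, B->BA, C->D, D->C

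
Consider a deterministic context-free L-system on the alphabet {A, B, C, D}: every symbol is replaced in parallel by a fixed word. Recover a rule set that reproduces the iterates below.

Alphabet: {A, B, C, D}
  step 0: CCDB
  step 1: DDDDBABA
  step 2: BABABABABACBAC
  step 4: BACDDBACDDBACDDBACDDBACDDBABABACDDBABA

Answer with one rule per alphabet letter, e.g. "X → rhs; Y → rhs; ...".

  step 1 ⇒ step 2: DDDDBABA ⇒ BA·BA·BA·BA·BA·C·BA·C
    A ↦ C
    B ↦ BA
    D ↦ BA
  step 0 ⇒ step 1: CCDB ⇒ DD·DD·BA·BA
    C ↦ DD

A->C, B->BA, C->DD, D->BA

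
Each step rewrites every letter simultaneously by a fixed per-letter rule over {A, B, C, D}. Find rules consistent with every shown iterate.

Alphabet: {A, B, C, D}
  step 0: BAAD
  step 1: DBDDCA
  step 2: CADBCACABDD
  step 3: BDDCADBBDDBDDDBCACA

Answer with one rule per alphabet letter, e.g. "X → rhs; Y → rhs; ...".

  step 2 ⇒ step 3: CADBCACABDD ⇒ BD·D·CA·DB·BD·D·BD·D·DB·CA·CA
    A ↦ D
    B ↦ DB
    C ↦ BD
    D ↦ CA

A->D, B->DB, C->BD, D->CA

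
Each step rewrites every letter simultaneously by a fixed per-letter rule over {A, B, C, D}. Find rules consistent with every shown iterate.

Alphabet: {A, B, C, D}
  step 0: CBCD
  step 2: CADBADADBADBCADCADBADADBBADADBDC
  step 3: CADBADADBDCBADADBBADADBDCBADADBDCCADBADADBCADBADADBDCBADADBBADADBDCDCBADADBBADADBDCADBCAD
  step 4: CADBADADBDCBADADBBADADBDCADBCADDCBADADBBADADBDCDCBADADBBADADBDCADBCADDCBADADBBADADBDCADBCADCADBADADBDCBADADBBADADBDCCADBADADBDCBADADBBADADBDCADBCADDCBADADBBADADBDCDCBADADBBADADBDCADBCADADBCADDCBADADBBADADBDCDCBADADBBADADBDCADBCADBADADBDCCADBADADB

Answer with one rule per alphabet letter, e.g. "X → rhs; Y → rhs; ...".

  step 3 ⇒ step 4: CADBADADBDCBADADBBADADBDCBADADBDCCADBADADBCADBADADBDCBADADBBADADBDCDCBADADBBADADBDCADBCAD ⇒ CAD·BAD·ADB·DC·BAD·ADB·BAD·ADB·DC·ADB·CAD·DC·BAD·ADB·BAD·ADB·DC·DC·BAD·ADB·BAD·ADB·DC·ADB·CAD·DC·BAD·ADB·BAD·ADB·DC·ADB·CAD·CAD·BAD·ADB·DC·BAD·ADB·BAD·ADB·DC·CAD·BAD·ADB·DC·BAD·ADB·BAD·ADB·DC·ADB·CAD·DC·BAD·ADB·BAD·ADB·DC·DC·BAD·ADB·BAD·ADB·DC·ADB·CAD·ADB·CAD·DC·BAD·ADB·BAD·ADB·DC·DC·BAD·ADB·BAD·ADB·DC·ADB·CAD·BAD·ADB·DC·CAD·BAD·ADB
    A ↦ BAD
    B ↦ DC
    C ↦ CAD
    D ↦ ADB

A->BAD, B->DC, C->CAD, D->ADB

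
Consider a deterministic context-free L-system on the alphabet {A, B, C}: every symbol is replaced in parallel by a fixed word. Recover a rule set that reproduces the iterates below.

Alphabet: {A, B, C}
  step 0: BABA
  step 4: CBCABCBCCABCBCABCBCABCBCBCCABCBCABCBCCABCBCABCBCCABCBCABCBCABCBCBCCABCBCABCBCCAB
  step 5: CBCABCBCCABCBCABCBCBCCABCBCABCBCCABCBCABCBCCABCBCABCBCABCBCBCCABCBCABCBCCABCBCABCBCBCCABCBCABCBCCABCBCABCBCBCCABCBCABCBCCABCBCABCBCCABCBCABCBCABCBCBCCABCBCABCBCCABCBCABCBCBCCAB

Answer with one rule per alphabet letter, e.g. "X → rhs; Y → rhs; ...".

A->C, B->CAB, C->CB

  step 4 ⇒ step 5: CBCABCBCCABCBCABCBCABCBCBCCABCBCABCBCCABCBCABCBCCABCBCABCBCABCBCBCCABCBCABCBCCAB ⇒ CB·CAB·CB·C·CAB·CB·CAB·CB·CB·C·CAB·CB·CAB·CB·C·CAB·CB·CAB·CB·C·CAB·CB·CAB·CB·CAB·CB·CB·C·CAB·CB·CAB·CB·C·CAB·CB·CAB·CB·CB·C·CAB·CB·CAB·CB·C·CAB·CB·CAB·CB·CB·C·CAB·CB·CAB·CB·C·CAB·CB·CAB·CB·C·CAB·CB·CAB·CB·CAB·CB·CB·C·CAB·CB·CAB·CB·C·CAB·CB·CAB·CB·CB·C·CAB
    A ↦ C
    B ↦ CAB
    C ↦ CB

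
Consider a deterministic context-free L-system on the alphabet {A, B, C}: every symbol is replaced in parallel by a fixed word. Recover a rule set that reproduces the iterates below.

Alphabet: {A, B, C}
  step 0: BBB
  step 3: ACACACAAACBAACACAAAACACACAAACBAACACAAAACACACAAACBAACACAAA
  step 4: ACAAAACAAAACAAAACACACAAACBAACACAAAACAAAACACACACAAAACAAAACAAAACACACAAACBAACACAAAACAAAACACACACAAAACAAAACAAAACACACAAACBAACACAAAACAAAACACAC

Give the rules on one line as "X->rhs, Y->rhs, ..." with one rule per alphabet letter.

  step 3 ⇒ step 4: ACACACAAACBAACACAAAACACACAAACBAACACAAAACACACAAACBAACACAAA ⇒ AC·AAA·AC·AAA·AC·AAA·AC·AC·AC·AAA·CBA·AC·AC·AAA·AC·AAA·AC·AC·AC·AC·AAA·AC·AAA·AC·AAA·AC·AC·AC·AAA·CBA·AC·AC·AAA·AC·AAA·AC·AC·AC·AC·AAA·AC·AAA·AC·AAA·AC·AC·AC·AAA·CBA·AC·AC·AAA·AC·AAA·AC·AC·AC
    A ↦ AC
    B ↦ CBA
    C ↦ AAA

A->AC, B->CBA, C->AAA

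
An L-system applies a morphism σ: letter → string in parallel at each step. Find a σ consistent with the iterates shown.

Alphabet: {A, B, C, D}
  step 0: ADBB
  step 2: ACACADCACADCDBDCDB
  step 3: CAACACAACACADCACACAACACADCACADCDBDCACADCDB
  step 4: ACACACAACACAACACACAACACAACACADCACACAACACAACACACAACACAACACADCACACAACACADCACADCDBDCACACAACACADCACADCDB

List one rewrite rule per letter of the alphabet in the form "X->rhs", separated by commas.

A->CA, B->DB, C->ACA, D->DC

  step 3 ⇒ step 4: CAACACAACACADCACACAACACADCACADCDBDCACADCDB ⇒ ACA·CA·CA·ACA·CA·ACA·CA·CA·ACA·CA·ACA·CA·DC·ACA·CA·ACA·CA·ACA·CA·CA·ACA·CA·ACA·CA·DC·ACA·CA·ACA·CA·DC·ACA·DC·DB·DC·ACA·CA·ACA·CA·DC·ACA·DC·DB
    A ↦ CA
    B ↦ DB
    C ↦ ACA
    D ↦ DC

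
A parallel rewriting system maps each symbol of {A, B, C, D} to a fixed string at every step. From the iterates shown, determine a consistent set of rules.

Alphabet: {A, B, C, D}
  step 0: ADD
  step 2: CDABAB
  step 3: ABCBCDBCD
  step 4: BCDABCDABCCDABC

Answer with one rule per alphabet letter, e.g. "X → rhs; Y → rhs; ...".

A->B, B->CD, C->AB, D->C

  step 3 ⇒ step 4: ABCBCDBCD ⇒ B·CD·AB·CD·AB·C·CD·AB·C
    A ↦ B
    B ↦ CD
    C ↦ AB
    D ↦ C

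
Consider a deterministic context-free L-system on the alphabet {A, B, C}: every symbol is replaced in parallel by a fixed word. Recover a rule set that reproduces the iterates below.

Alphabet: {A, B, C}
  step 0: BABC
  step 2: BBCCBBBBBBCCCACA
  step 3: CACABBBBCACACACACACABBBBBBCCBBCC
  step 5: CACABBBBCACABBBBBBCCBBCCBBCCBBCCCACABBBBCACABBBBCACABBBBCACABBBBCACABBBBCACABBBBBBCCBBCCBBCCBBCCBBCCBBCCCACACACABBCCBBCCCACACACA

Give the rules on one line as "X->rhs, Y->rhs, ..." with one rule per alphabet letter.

A->CC, B->CA, C->BB

  step 2 ⇒ step 3: BBCCBBBBBBCCCACA ⇒ CA·CA·BB·BB·CA·CA·CA·CA·CA·CA·BB·BB·BB·CC·BB·CC
    A ↦ CC
    B ↦ CA
    C ↦ BB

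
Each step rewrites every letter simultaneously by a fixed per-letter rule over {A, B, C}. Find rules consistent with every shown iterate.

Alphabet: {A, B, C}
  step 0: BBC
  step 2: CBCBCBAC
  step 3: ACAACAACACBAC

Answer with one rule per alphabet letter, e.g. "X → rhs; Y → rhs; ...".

  step 2 ⇒ step 3: CBCBCBAC ⇒ AC·A·AC·A·AC·A·CB·AC
    A ↦ CB
    B ↦ A
    C ↦ AC

A->CB, B->A, C->AC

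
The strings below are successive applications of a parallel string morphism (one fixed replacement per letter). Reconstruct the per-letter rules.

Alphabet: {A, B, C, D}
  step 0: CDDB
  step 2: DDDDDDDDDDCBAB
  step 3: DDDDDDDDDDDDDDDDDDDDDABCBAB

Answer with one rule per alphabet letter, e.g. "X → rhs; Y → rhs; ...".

A->CB, B->AB, C->D, D->DD

  step 2 ⇒ step 3: DDDDDDDDDDCBAB ⇒ DD·DD·DD·DD·DD·DD·DD·DD·DD·DD·D·AB·CB·AB
    A ↦ CB
    B ↦ AB
    C ↦ D
    D ↦ DD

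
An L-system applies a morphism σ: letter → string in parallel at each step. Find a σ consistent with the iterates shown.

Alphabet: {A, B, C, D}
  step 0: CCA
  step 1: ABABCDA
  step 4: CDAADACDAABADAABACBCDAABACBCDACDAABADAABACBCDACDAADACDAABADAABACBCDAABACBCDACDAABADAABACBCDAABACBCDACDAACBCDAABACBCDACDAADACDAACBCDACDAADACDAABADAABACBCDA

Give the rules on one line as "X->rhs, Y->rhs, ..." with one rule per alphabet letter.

A->CDA, B->ADA, C->AB, D->ACB

  step 0 ⇒ step 1: CCA ⇒ AB·AB·CDA
    A ↦ CDA
    C ↦ AB
    B ↦ ADA  (constrained at step 1)
    D ↦ ACB  (constrained at step 1)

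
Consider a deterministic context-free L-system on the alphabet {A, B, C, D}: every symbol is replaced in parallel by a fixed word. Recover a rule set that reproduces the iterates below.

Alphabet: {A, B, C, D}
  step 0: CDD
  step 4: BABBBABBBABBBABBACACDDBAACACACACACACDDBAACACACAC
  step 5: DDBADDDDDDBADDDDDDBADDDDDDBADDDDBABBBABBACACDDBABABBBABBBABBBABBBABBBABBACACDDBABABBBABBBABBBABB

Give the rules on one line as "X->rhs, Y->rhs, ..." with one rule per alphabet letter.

A->BA, B->DD, C->BB, D->AC

  step 4 ⇒ step 5: BABBBABBBABBBABBACACDDBAACACACACACACDDBAACACACAC ⇒ DD·BA·DD·DD·DD·BA·DD·DD·DD·BA·DD·DD·DD·BA·DD·DD·BA·BB·BA·BB·AC·AC·DD·BA·BA·BB·BA·BB·BA·BB·BA·BB·BA·BB·BA·BB·AC·AC·DD·BA·BA·BB·BA·BB·BA·BB·BA·BB
    A ↦ BA
    B ↦ DD
    C ↦ BB
    D ↦ AC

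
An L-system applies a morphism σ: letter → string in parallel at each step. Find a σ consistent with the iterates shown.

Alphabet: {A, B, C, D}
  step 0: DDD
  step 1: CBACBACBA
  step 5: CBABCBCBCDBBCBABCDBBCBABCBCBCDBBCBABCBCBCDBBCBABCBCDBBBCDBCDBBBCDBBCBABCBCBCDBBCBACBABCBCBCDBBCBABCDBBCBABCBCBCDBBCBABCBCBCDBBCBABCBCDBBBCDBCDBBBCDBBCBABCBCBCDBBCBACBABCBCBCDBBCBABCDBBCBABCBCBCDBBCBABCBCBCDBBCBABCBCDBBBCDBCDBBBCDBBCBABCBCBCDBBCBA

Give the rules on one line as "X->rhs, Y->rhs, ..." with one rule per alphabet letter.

A->D, B->BC, C->DBB, D->CBA

  step 0 ⇒ step 1: DDD ⇒ CBA·CBA·CBA
    D ↦ CBA
    A ↦ D  (constrained at step 1)
    B ↦ BC  (constrained at step 1)
    C ↦ DBB  (constrained at step 1)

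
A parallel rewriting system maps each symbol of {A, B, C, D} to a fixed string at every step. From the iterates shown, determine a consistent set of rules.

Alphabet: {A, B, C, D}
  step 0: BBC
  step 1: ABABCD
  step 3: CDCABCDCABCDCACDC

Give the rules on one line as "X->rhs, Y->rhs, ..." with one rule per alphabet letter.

  step 0 ⇒ step 1: BBC ⇒ AB·AB·CD
    B ↦ AB
    C ↦ CD
    A ↦ C  (constrained at step 1)
    D ↦ CA  (constrained at step 1)

A->C, B->AB, C->CD, D->CA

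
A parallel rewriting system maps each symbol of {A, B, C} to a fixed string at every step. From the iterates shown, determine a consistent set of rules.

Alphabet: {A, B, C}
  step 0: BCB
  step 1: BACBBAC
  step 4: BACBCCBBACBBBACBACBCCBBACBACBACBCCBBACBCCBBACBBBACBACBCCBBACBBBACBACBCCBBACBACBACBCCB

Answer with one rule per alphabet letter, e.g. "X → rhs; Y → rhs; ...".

  step 0 ⇒ step 1: BCB ⇒ BAC·B·BAC
    B ↦ BAC
    C ↦ B
    A ↦ BCC  (constrained at step 1)

A->BCC, B->BAC, C->B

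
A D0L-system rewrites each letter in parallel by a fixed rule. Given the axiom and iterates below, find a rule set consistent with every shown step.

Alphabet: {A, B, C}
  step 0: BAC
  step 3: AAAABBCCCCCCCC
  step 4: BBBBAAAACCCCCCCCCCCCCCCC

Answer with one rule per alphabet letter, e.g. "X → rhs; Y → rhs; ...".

A->B, B->AA, C->CC

  step 3 ⇒ step 4: AAAABBCCCCCCCC ⇒ B·B·B·B·AA·AA·CC·CC·CC·CC·CC·CC·CC·CC
    A ↦ B
    B ↦ AA
    C ↦ CC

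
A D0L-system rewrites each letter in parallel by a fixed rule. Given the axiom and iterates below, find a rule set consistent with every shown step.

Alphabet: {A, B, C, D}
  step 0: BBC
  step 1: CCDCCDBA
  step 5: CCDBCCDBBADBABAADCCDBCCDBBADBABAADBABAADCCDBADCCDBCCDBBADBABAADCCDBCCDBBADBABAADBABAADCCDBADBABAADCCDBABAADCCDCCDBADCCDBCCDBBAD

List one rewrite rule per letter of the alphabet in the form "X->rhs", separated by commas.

A->B, B->CCD, C->BA, D->AD

  step 0 ⇒ step 1: BBC ⇒ CCD·CCD·BA
    B ↦ CCD
    C ↦ BA
    A ↦ B  (constrained at step 1)
    D ↦ AD  (constrained at step 1)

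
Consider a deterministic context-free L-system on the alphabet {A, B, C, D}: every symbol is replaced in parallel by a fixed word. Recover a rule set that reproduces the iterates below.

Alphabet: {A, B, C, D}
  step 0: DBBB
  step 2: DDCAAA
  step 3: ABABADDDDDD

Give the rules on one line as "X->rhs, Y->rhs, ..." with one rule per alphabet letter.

A->DD, B->C, C->A, D->AB

  step 2 ⇒ step 3: DDCAAA ⇒ AB·AB·A·DD·DD·DD
    A ↦ DD
    C ↦ A
    D ↦ AB
    B ↦ C  (constrained at step 0)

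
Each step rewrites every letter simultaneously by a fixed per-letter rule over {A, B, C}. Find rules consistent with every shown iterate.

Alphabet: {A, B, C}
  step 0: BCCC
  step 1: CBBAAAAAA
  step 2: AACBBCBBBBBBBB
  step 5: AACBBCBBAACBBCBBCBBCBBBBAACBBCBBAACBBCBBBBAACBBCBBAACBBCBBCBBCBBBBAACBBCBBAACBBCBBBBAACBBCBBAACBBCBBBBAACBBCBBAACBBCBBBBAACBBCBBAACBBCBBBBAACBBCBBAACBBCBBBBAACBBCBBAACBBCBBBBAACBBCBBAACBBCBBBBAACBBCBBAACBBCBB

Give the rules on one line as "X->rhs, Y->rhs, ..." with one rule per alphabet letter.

A->B, B->CBB, C->AA

  step 1 ⇒ step 2: CBBAAAAAA ⇒ AA·CBB·CBB·B·B·B·B·B·B
    A ↦ B
    B ↦ CBB
    C ↦ AA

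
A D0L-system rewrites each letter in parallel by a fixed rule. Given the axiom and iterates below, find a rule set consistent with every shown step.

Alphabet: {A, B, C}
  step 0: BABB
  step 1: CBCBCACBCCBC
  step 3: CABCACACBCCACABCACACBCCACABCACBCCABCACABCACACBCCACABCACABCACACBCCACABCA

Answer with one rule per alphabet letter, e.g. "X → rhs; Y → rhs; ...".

A->BCA, B->CBC, C->CA

  step 0 ⇒ step 1: BABB ⇒ CBC·BCA·CBC·CBC
    A ↦ BCA
    B ↦ CBC
    C ↦ CA  (constrained at step 1)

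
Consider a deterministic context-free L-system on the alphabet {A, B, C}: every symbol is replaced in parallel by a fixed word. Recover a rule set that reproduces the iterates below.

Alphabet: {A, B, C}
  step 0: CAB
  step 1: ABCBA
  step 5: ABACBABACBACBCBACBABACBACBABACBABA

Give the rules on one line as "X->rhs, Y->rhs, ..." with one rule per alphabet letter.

A->CB, B->A, C->AB

  step 0 ⇒ step 1: CAB ⇒ AB·CB·A
    A ↦ CB
    B ↦ A
    C ↦ AB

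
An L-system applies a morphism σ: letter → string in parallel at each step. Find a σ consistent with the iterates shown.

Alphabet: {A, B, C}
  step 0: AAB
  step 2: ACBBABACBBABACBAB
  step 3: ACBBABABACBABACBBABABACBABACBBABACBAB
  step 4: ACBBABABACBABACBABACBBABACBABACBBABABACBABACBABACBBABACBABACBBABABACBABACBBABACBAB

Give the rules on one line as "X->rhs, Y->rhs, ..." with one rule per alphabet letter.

A->ACB, B->AB, C->B

  step 3 ⇒ step 4: ACBBABABACBABACBBABABACBABACBBABACBAB ⇒ ACB·B·AB·AB·ACB·AB·ACB·AB·ACB·B·AB·ACB·AB·ACB·B·AB·AB·ACB·AB·ACB·AB·ACB·B·AB·ACB·AB·ACB·B·AB·AB·ACB·AB·ACB·B·AB·ACB·AB
    A ↦ ACB
    B ↦ AB
    C ↦ B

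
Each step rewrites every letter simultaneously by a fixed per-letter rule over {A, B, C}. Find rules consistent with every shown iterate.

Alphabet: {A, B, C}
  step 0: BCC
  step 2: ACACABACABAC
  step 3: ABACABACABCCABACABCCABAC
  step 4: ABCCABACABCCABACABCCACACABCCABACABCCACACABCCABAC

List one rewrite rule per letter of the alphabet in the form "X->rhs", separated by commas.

  step 3 ⇒ step 4: ABACABACABCCABACABCCABAC ⇒ AB·CC·AB·AC·AB·CC·AB·AC·AB·CC·AC·AC·AB·CC·AB·AC·AB·CC·AC·AC·AB·CC·AB·AC
    A ↦ AB
    B ↦ CC
    C ↦ AC

A->AB, B->CC, C->AC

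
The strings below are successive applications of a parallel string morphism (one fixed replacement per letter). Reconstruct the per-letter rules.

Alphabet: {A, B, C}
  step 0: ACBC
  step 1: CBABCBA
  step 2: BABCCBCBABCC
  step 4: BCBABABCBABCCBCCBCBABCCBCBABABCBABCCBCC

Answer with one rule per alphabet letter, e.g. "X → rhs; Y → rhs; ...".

A->C, B->BC, C->BA

  step 1 ⇒ step 2: CBABCBA ⇒ BA·BC·C·BC·BA·BC·C
    A ↦ C
    B ↦ BC
    C ↦ BA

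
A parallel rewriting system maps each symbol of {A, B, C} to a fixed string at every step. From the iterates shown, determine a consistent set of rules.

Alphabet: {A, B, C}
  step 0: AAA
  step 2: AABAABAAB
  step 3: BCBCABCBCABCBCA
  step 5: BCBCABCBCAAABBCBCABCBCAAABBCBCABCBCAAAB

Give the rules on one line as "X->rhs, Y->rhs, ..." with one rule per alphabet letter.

  step 2 ⇒ step 3: AABAABAAB ⇒ BC·BC·A·BC·BC·A·BC·BC·A
    A ↦ BC
    B ↦ A
    C ↦ AB  (constrained at step 3)

A->BC, B->A, C->AB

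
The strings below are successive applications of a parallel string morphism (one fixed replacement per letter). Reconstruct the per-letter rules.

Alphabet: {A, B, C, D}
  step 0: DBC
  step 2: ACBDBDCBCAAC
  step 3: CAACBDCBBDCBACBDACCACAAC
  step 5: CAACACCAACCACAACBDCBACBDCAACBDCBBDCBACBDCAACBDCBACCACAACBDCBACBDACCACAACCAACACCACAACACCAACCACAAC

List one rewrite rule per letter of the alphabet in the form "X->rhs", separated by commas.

A->CA, B->BD, C->AC, D->CB

  step 2 ⇒ step 3: ACBDBDCBCAAC ⇒ CA·AC·BD·CB·BD·CB·AC·BD·AC·CA·CA·AC
    A ↦ CA
    B ↦ BD
    C ↦ AC
    D ↦ CB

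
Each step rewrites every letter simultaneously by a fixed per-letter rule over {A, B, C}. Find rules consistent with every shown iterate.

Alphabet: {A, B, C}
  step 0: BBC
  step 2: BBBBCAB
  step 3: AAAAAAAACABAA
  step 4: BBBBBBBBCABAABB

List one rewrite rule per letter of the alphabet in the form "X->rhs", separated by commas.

  step 3 ⇒ step 4: AAAAAAAACABAA ⇒ B·B·B·B·B·B·B·B·CA·B·AA·B·B
    A ↦ B
    B ↦ AA
    C ↦ CA

A->B, B->AA, C->CA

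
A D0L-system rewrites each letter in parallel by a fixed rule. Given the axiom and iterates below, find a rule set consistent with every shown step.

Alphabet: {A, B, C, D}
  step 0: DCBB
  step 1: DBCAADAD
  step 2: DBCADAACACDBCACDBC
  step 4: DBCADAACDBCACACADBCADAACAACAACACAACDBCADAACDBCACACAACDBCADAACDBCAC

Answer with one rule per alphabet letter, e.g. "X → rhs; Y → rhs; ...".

  step 1 ⇒ step 2: DBCAADAD ⇒ DBC·AD·A·AC·AC·DBC·AC·DBC
    A ↦ AC
    B ↦ AD
    C ↦ A
    D ↦ DBC

A->AC, B->AD, C->A, D->DBC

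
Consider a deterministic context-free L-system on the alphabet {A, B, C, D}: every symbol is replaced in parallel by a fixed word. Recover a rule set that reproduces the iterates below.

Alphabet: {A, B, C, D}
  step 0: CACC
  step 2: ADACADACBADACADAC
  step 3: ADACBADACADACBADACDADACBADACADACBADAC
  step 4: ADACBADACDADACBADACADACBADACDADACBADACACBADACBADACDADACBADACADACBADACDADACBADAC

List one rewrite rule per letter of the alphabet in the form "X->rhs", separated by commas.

A->AD, B->D, C->AC, D->ACB

  step 3 ⇒ step 4: ADACBADACADACBADACDADACBADACADACBADAC ⇒ AD·ACB·AD·AC·D·AD·ACB·AD·AC·AD·ACB·AD·AC·D·AD·ACB·AD·AC·ACB·AD·ACB·AD·AC·D·AD·ACB·AD·AC·AD·ACB·AD·AC·D·AD·ACB·AD·AC
    A ↦ AD
    B ↦ D
    C ↦ AC
    D ↦ ACB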